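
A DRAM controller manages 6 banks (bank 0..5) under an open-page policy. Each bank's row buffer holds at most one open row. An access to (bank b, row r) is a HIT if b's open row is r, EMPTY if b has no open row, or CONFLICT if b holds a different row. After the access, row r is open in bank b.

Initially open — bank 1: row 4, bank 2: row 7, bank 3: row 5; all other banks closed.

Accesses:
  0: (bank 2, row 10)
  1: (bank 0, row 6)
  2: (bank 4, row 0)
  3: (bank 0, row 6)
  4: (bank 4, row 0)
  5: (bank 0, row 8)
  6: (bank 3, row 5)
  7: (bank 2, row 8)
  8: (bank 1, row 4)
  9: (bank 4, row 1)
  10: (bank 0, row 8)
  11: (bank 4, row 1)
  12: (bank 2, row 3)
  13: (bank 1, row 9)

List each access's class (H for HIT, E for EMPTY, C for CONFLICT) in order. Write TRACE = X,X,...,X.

TRACE = C,E,E,H,H,C,H,C,H,C,H,H,C,C

step 0: bank2 7->10 [CONFLICT]
step 1: bank0 None->6 [EMPTY]
step 2: bank4 None->0 [EMPTY]
step 3: bank0 6->6 [HIT]
step 4: bank4 0->0 [HIT]
step 5: bank0 6->8 [CONFLICT]
step 6: bank3 5->5 [HIT]
step 7: bank2 10->8 [CONFLICT]
step 8: bank1 4->4 [HIT]
step 9: bank4 0->1 [CONFLICT]
step 10: bank0 8->8 [HIT]
step 11: bank4 1->1 [HIT]
step 12: bank2 8->3 [CONFLICT]
step 13: bank1 4->9 [CONFLICT]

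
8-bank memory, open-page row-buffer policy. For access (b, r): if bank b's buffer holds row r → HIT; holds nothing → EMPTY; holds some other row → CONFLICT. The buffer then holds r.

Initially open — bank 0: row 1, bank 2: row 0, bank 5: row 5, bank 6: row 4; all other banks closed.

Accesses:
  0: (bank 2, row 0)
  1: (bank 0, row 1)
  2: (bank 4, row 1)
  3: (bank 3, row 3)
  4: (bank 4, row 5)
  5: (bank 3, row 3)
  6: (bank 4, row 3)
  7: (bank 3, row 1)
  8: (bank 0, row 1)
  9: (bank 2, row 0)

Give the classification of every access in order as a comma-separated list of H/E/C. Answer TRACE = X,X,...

step 0: bank2 0->0 [HIT]
step 1: bank0 1->1 [HIT]
step 2: bank4 None->1 [EMPTY]
step 3: bank3 None->3 [EMPTY]
step 4: bank4 1->5 [CONFLICT]
step 5: bank3 3->3 [HIT]
step 6: bank4 5->3 [CONFLICT]
step 7: bank3 3->1 [CONFLICT]
step 8: bank0 1->1 [HIT]
step 9: bank2 0->0 [HIT]

TRACE = H,H,E,E,C,H,C,C,H,H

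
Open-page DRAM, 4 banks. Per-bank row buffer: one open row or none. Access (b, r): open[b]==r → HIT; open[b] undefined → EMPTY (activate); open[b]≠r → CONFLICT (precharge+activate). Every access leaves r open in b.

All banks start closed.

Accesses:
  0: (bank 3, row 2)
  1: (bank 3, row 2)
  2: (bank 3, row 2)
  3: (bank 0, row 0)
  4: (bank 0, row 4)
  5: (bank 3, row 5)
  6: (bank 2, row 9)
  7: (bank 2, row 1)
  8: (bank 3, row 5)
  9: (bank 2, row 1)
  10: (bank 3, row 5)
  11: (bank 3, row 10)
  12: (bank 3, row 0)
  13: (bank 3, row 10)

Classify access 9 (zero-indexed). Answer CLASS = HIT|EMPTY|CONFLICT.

CLASS = HIT

#0 (3,2) E
#1 (3,2) H  (was 2)
#2 (3,2) H  (was 2)
#3 (0,0) E
#4 (0,4) C  (was 0)
#5 (3,5) C  (was 2)
#6 (2,9) E
#7 (2,1) C  (was 9)
#8 (3,5) H  (was 5)
#9 (2,1) H  (was 1)
#10 (3,5) H  (was 5)
#11 (3,10) C  (was 5)
#12 (3,0) C  (was 10)
#13 (3,10) C  (was 0)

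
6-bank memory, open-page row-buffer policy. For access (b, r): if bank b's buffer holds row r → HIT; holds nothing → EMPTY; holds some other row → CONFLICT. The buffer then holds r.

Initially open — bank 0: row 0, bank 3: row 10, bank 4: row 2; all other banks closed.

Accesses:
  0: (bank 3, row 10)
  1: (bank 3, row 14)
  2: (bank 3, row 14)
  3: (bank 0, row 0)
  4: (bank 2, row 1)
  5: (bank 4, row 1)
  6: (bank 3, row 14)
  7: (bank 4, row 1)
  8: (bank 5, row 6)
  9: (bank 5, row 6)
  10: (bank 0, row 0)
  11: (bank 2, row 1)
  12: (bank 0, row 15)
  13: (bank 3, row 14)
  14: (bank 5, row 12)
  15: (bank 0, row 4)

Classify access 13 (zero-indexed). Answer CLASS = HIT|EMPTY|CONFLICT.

CLASS = HIT

step 0: bank3 10->10 [HIT]
step 1: bank3 10->14 [CONFLICT]
step 2: bank3 14->14 [HIT]
step 3: bank0 0->0 [HIT]
step 4: bank2 None->1 [EMPTY]
step 5: bank4 2->1 [CONFLICT]
step 6: bank3 14->14 [HIT]
step 7: bank4 1->1 [HIT]
step 8: bank5 None->6 [EMPTY]
step 9: bank5 6->6 [HIT]
step 10: bank0 0->0 [HIT]
step 11: bank2 1->1 [HIT]
step 12: bank0 0->15 [CONFLICT]
step 13: bank3 14->14 [HIT]
step 14: bank5 6->12 [CONFLICT]
step 15: bank0 15->4 [CONFLICT]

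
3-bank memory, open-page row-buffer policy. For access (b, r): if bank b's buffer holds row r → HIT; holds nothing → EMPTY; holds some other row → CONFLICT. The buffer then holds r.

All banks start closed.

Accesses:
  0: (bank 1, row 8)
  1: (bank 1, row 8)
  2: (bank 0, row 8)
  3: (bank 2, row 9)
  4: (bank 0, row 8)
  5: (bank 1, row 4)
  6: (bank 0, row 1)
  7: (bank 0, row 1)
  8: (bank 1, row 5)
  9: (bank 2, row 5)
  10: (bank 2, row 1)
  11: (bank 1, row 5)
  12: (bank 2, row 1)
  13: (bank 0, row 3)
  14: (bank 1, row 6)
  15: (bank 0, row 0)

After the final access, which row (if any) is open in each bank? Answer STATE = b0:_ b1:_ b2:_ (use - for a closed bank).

0: bank 1 row 8 — prev None → EMPTY
1: bank 1 row 8 — prev 8 → HIT
2: bank 0 row 8 — prev None → EMPTY
3: bank 2 row 9 — prev None → EMPTY
4: bank 0 row 8 — prev 8 → HIT
5: bank 1 row 4 — prev 8 → CONFLICT
6: bank 0 row 1 — prev 8 → CONFLICT
7: bank 0 row 1 — prev 1 → HIT
8: bank 1 row 5 — prev 4 → CONFLICT
9: bank 2 row 5 — prev 9 → CONFLICT
10: bank 2 row 1 — prev 5 → CONFLICT
11: bank 1 row 5 — prev 5 → HIT
12: bank 2 row 1 — prev 1 → HIT
13: bank 0 row 3 — prev 1 → CONFLICT
14: bank 1 row 6 — prev 5 → CONFLICT
15: bank 0 row 0 — prev 3 → CONFLICT

STATE = b0:0 b1:6 b2:1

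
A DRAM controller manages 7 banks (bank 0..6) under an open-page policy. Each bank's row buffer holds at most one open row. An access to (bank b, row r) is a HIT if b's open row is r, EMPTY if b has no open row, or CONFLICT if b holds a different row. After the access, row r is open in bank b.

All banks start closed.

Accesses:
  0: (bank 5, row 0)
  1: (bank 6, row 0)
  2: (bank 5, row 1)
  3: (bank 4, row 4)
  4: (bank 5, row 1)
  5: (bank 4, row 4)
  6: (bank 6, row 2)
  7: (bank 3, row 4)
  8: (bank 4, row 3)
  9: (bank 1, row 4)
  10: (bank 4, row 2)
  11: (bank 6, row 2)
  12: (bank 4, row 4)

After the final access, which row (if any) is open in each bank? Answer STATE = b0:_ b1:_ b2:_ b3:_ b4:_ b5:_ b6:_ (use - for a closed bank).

STATE = b0:- b1:4 b2:- b3:4 b4:4 b5:1 b6:2

  [0] b5 r0: no row ⇒ E
  [1] b6 r0: no row ⇒ E
  [2] b5 r1: had r0 ⇒ C
  [3] b4 r4: no row ⇒ E
  [4] b5 r1: had r1 ⇒ H
  [5] b4 r4: had r4 ⇒ H
  [6] b6 r2: had r0 ⇒ C
  [7] b3 r4: no row ⇒ E
  [8] b4 r3: had r4 ⇒ C
  [9] b1 r4: no row ⇒ E
  [10] b4 r2: had r3 ⇒ C
  [11] b6 r2: had r2 ⇒ H
  [12] b4 r4: had r2 ⇒ C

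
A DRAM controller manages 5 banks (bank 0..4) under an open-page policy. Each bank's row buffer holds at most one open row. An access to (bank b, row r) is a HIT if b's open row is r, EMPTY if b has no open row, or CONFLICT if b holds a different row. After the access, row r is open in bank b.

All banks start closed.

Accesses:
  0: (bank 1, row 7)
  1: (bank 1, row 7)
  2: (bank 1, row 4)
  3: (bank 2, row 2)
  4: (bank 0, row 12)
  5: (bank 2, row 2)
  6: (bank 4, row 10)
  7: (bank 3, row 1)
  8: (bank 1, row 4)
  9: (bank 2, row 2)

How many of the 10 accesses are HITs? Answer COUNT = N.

COUNT = 4

step 0: bank1 None->7 [EMPTY]
step 1: bank1 7->7 [HIT]
step 2: bank1 7->4 [CONFLICT]
step 3: bank2 None->2 [EMPTY]
step 4: bank0 None->12 [EMPTY]
step 5: bank2 2->2 [HIT]
step 6: bank4 None->10 [EMPTY]
step 7: bank3 None->1 [EMPTY]
step 8: bank1 4->4 [HIT]
step 9: bank2 2->2 [HIT]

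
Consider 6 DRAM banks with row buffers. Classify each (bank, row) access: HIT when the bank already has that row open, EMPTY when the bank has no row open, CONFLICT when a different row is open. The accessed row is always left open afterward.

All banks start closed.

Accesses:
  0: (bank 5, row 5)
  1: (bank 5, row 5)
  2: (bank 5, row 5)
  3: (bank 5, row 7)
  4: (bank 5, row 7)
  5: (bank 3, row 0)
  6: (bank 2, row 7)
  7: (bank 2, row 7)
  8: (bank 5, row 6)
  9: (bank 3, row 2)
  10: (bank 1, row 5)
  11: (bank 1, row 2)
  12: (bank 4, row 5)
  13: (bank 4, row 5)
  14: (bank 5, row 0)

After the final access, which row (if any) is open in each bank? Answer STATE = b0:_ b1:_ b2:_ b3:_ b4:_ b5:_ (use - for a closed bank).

0: bank 5 row 5 — prev None → EMPTY
1: bank 5 row 5 — prev 5 → HIT
2: bank 5 row 5 — prev 5 → HIT
3: bank 5 row 7 — prev 5 → CONFLICT
4: bank 5 row 7 — prev 7 → HIT
5: bank 3 row 0 — prev None → EMPTY
6: bank 2 row 7 — prev None → EMPTY
7: bank 2 row 7 — prev 7 → HIT
8: bank 5 row 6 — prev 7 → CONFLICT
9: bank 3 row 2 — prev 0 → CONFLICT
10: bank 1 row 5 — prev None → EMPTY
11: bank 1 row 2 — prev 5 → CONFLICT
12: bank 4 row 5 — prev None → EMPTY
13: bank 4 row 5 — prev 5 → HIT
14: bank 5 row 0 — prev 6 → CONFLICT

STATE = b0:- b1:2 b2:7 b3:2 b4:5 b5:0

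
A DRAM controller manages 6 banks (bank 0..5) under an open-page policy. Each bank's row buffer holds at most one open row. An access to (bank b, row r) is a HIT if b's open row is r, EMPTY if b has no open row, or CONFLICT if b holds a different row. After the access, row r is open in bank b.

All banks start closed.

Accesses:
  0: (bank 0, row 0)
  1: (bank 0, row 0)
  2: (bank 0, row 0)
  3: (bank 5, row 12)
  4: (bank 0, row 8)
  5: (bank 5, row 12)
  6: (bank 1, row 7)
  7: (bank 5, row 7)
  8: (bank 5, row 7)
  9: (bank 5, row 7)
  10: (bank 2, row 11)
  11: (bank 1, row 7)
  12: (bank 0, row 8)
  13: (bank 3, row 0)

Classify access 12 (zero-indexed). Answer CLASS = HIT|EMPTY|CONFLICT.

#0 (0,0) E
#1 (0,0) H  (was 0)
#2 (0,0) H  (was 0)
#3 (5,12) E
#4 (0,8) C  (was 0)
#5 (5,12) H  (was 12)
#6 (1,7) E
#7 (5,7) C  (was 12)
#8 (5,7) H  (was 7)
#9 (5,7) H  (was 7)
#10 (2,11) E
#11 (1,7) H  (was 7)
#12 (0,8) H  (was 8)
#13 (3,0) E

CLASS = HIT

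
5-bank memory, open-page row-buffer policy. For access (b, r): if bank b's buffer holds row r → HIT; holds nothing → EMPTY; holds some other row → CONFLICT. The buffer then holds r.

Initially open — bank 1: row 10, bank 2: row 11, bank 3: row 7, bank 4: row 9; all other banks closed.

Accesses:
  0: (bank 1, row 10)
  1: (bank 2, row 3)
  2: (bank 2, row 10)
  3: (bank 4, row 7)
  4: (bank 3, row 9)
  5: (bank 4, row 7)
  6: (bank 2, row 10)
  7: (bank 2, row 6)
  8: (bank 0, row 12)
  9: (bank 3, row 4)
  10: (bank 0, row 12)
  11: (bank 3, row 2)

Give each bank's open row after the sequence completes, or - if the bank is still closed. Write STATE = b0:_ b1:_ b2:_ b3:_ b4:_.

  [0] b1 r10: had r10 ⇒ H
  [1] b2 r3: had r11 ⇒ C
  [2] b2 r10: had r3 ⇒ C
  [3] b4 r7: had r9 ⇒ C
  [4] b3 r9: had r7 ⇒ C
  [5] b4 r7: had r7 ⇒ H
  [6] b2 r10: had r10 ⇒ H
  [7] b2 r6: had r10 ⇒ C
  [8] b0 r12: no row ⇒ E
  [9] b3 r4: had r9 ⇒ C
  [10] b0 r12: had r12 ⇒ H
  [11] b3 r2: had r4 ⇒ C

STATE = b0:12 b1:10 b2:6 b3:2 b4:7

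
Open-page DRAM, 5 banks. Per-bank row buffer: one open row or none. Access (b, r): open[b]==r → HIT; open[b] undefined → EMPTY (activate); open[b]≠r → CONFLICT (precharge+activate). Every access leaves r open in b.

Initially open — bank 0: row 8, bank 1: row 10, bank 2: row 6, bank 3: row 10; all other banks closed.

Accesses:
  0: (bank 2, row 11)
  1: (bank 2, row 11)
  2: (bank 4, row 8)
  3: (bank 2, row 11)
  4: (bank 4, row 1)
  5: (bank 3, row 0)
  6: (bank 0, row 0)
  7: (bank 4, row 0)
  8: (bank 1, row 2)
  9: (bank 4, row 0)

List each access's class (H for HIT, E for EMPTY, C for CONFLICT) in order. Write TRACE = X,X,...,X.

  [0] b2 r11: had r6 ⇒ C
  [1] b2 r11: had r11 ⇒ H
  [2] b4 r8: no row ⇒ E
  [3] b2 r11: had r11 ⇒ H
  [4] b4 r1: had r8 ⇒ C
  [5] b3 r0: had r10 ⇒ C
  [6] b0 r0: had r8 ⇒ C
  [7] b4 r0: had r1 ⇒ C
  [8] b1 r2: had r10 ⇒ C
  [9] b4 r0: had r0 ⇒ H

TRACE = C,H,E,H,C,C,C,C,C,H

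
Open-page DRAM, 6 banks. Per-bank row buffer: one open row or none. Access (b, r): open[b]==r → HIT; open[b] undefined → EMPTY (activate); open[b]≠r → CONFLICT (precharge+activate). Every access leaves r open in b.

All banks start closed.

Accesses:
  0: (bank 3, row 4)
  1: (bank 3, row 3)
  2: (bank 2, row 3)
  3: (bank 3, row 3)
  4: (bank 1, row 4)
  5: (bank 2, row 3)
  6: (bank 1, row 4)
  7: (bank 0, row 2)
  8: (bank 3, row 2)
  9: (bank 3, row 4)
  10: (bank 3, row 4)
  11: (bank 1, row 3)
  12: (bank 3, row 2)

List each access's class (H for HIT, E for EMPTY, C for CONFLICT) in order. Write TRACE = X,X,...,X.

step 0: bank3 None->4 [EMPTY]
step 1: bank3 4->3 [CONFLICT]
step 2: bank2 None->3 [EMPTY]
step 3: bank3 3->3 [HIT]
step 4: bank1 None->4 [EMPTY]
step 5: bank2 3->3 [HIT]
step 6: bank1 4->4 [HIT]
step 7: bank0 None->2 [EMPTY]
step 8: bank3 3->2 [CONFLICT]
step 9: bank3 2->4 [CONFLICT]
step 10: bank3 4->4 [HIT]
step 11: bank1 4->3 [CONFLICT]
step 12: bank3 4->2 [CONFLICT]

TRACE = E,C,E,H,E,H,H,E,C,C,H,C,C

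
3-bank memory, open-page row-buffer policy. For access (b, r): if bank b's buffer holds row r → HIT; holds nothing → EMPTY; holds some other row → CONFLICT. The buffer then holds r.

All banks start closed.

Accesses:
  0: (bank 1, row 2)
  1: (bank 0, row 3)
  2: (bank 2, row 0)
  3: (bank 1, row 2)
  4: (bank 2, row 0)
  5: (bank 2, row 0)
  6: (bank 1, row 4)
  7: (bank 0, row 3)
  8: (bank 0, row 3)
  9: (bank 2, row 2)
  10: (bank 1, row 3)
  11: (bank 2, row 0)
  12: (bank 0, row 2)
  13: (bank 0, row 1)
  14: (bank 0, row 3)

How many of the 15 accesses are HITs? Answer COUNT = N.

0: bank 1 row 2 — prev None → EMPTY
1: bank 0 row 3 — prev None → EMPTY
2: bank 2 row 0 — prev None → EMPTY
3: bank 1 row 2 — prev 2 → HIT
4: bank 2 row 0 — prev 0 → HIT
5: bank 2 row 0 — prev 0 → HIT
6: bank 1 row 4 — prev 2 → CONFLICT
7: bank 0 row 3 — prev 3 → HIT
8: bank 0 row 3 — prev 3 → HIT
9: bank 2 row 2 — prev 0 → CONFLICT
10: bank 1 row 3 — prev 4 → CONFLICT
11: bank 2 row 0 — prev 2 → CONFLICT
12: bank 0 row 2 — prev 3 → CONFLICT
13: bank 0 row 1 — prev 2 → CONFLICT
14: bank 0 row 3 — prev 1 → CONFLICT

COUNT = 5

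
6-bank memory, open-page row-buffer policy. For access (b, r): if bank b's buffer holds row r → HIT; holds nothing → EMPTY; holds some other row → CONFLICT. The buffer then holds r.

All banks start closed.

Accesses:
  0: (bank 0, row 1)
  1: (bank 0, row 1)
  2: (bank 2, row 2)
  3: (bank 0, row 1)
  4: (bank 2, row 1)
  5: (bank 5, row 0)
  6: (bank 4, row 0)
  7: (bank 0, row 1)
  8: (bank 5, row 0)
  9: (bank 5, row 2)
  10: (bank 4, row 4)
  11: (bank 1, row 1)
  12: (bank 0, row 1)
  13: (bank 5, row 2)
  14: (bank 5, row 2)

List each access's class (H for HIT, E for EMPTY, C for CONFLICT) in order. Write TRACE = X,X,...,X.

0: bank 0 row 1 — prev None → EMPTY
1: bank 0 row 1 — prev 1 → HIT
2: bank 2 row 2 — prev None → EMPTY
3: bank 0 row 1 — prev 1 → HIT
4: bank 2 row 1 — prev 2 → CONFLICT
5: bank 5 row 0 — prev None → EMPTY
6: bank 4 row 0 — prev None → EMPTY
7: bank 0 row 1 — prev 1 → HIT
8: bank 5 row 0 — prev 0 → HIT
9: bank 5 row 2 — prev 0 → CONFLICT
10: bank 4 row 4 — prev 0 → CONFLICT
11: bank 1 row 1 — prev None → EMPTY
12: bank 0 row 1 — prev 1 → HIT
13: bank 5 row 2 — prev 2 → HIT
14: bank 5 row 2 — prev 2 → HIT

TRACE = E,H,E,H,C,E,E,H,H,C,C,E,H,H,H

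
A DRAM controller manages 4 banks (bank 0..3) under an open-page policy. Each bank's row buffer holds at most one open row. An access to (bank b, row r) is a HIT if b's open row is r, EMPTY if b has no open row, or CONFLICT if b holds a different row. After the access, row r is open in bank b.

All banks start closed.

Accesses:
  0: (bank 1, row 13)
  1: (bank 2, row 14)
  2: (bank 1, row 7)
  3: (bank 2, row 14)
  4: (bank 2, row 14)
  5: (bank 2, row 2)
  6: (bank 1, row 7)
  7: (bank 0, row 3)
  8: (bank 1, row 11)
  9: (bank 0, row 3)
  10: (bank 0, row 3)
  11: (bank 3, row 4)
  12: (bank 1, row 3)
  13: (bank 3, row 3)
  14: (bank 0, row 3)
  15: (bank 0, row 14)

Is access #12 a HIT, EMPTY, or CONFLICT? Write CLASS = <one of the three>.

step 0: bank1 None->13 [EMPTY]
step 1: bank2 None->14 [EMPTY]
step 2: bank1 13->7 [CONFLICT]
step 3: bank2 14->14 [HIT]
step 4: bank2 14->14 [HIT]
step 5: bank2 14->2 [CONFLICT]
step 6: bank1 7->7 [HIT]
step 7: bank0 None->3 [EMPTY]
step 8: bank1 7->11 [CONFLICT]
step 9: bank0 3->3 [HIT]
step 10: bank0 3->3 [HIT]
step 11: bank3 None->4 [EMPTY]
step 12: bank1 11->3 [CONFLICT]
step 13: bank3 4->3 [CONFLICT]
step 14: bank0 3->3 [HIT]
step 15: bank0 3->14 [CONFLICT]

CLASS = CONFLICT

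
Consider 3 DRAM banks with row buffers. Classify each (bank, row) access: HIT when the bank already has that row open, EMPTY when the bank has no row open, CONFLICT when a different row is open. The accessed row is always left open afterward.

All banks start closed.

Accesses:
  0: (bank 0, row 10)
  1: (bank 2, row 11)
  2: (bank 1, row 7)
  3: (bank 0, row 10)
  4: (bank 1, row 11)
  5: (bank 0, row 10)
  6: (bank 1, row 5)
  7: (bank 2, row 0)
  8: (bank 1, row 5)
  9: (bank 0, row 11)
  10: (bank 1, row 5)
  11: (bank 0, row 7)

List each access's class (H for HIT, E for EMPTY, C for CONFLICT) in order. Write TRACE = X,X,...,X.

#0 (0,10) E
#1 (2,11) E
#2 (1,7) E
#3 (0,10) H  (was 10)
#4 (1,11) C  (was 7)
#5 (0,10) H  (was 10)
#6 (1,5) C  (was 11)
#7 (2,0) C  (was 11)
#8 (1,5) H  (was 5)
#9 (0,11) C  (was 10)
#10 (1,5) H  (was 5)
#11 (0,7) C  (was 11)

TRACE = E,E,E,H,C,H,C,C,H,C,H,C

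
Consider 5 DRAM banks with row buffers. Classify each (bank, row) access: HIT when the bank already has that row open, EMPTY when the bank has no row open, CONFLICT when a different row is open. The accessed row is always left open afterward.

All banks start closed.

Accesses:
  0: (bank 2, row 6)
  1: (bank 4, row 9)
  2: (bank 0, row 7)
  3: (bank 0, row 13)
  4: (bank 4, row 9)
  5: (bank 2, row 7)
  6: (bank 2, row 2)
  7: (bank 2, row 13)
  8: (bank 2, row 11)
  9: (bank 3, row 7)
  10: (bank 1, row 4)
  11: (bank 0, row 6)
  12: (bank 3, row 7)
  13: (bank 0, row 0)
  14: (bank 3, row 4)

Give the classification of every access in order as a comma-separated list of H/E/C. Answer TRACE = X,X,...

TRACE = E,E,E,C,H,C,C,C,C,E,E,C,H,C,C

0: bank 2 row 6 — prev None → EMPTY
1: bank 4 row 9 — prev None → EMPTY
2: bank 0 row 7 — prev None → EMPTY
3: bank 0 row 13 — prev 7 → CONFLICT
4: bank 4 row 9 — prev 9 → HIT
5: bank 2 row 7 — prev 6 → CONFLICT
6: bank 2 row 2 — prev 7 → CONFLICT
7: bank 2 row 13 — prev 2 → CONFLICT
8: bank 2 row 11 — prev 13 → CONFLICT
9: bank 3 row 7 — prev None → EMPTY
10: bank 1 row 4 — prev None → EMPTY
11: bank 0 row 6 — prev 13 → CONFLICT
12: bank 3 row 7 — prev 7 → HIT
13: bank 0 row 0 — prev 6 → CONFLICT
14: bank 3 row 4 — prev 7 → CONFLICT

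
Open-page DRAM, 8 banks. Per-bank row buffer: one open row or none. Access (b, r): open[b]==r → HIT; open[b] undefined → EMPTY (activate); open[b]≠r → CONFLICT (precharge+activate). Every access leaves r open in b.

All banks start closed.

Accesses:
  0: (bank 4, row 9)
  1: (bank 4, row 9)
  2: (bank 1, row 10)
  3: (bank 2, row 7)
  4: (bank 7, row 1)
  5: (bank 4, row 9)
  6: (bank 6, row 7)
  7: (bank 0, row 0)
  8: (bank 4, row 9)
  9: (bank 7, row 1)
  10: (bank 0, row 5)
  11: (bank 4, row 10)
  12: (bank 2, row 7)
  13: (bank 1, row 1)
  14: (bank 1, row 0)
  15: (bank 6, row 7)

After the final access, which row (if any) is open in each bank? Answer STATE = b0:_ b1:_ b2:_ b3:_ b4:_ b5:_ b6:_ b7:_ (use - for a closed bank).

STATE = b0:5 b1:0 b2:7 b3:- b4:10 b5:- b6:7 b7:1

#0 (4,9) E
#1 (4,9) H  (was 9)
#2 (1,10) E
#3 (2,7) E
#4 (7,1) E
#5 (4,9) H  (was 9)
#6 (6,7) E
#7 (0,0) E
#8 (4,9) H  (was 9)
#9 (7,1) H  (was 1)
#10 (0,5) C  (was 0)
#11 (4,10) C  (was 9)
#12 (2,7) H  (was 7)
#13 (1,1) C  (was 10)
#14 (1,0) C  (was 1)
#15 (6,7) H  (was 7)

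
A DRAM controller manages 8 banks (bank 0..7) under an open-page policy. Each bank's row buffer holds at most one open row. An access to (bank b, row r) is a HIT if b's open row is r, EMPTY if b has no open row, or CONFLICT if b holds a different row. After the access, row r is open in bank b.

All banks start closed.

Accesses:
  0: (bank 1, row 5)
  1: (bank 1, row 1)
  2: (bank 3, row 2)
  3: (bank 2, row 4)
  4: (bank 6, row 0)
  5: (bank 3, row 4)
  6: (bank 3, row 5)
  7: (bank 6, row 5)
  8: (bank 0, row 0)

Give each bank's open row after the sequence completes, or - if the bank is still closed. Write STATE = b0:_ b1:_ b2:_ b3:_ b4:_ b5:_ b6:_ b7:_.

step 0: bank1 None->5 [EMPTY]
step 1: bank1 5->1 [CONFLICT]
step 2: bank3 None->2 [EMPTY]
step 3: bank2 None->4 [EMPTY]
step 4: bank6 None->0 [EMPTY]
step 5: bank3 2->4 [CONFLICT]
step 6: bank3 4->5 [CONFLICT]
step 7: bank6 0->5 [CONFLICT]
step 8: bank0 None->0 [EMPTY]

STATE = b0:0 b1:1 b2:4 b3:5 b4:- b5:- b6:5 b7:-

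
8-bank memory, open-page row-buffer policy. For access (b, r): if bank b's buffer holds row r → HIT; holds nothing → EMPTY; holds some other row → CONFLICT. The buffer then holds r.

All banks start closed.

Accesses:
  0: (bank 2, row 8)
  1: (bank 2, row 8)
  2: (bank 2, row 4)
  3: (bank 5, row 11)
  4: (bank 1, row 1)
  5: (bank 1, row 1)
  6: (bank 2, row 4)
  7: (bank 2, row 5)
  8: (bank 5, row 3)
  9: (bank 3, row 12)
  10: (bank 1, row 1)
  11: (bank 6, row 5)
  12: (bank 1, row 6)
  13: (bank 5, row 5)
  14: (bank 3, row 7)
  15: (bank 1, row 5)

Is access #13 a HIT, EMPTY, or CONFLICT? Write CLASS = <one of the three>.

CLASS = CONFLICT

  [0] b2 r8: no row ⇒ E
  [1] b2 r8: had r8 ⇒ H
  [2] b2 r4: had r8 ⇒ C
  [3] b5 r11: no row ⇒ E
  [4] b1 r1: no row ⇒ E
  [5] b1 r1: had r1 ⇒ H
  [6] b2 r4: had r4 ⇒ H
  [7] b2 r5: had r4 ⇒ C
  [8] b5 r3: had r11 ⇒ C
  [9] b3 r12: no row ⇒ E
  [10] b1 r1: had r1 ⇒ H
  [11] b6 r5: no row ⇒ E
  [12] b1 r6: had r1 ⇒ C
  [13] b5 r5: had r3 ⇒ C
  [14] b3 r7: had r12 ⇒ C
  [15] b1 r5: had r6 ⇒ C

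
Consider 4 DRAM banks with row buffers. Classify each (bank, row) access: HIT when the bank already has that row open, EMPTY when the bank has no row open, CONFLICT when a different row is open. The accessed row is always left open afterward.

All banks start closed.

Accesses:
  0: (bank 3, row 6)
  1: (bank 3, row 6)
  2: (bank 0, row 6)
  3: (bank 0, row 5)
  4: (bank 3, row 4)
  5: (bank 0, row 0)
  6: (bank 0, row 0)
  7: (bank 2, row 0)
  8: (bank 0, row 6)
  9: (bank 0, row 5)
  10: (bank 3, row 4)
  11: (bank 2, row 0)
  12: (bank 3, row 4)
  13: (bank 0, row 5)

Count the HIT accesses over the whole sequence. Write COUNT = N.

#0 (3,6) E
#1 (3,6) H  (was 6)
#2 (0,6) E
#3 (0,5) C  (was 6)
#4 (3,4) C  (was 6)
#5 (0,0) C  (was 5)
#6 (0,0) H  (was 0)
#7 (2,0) E
#8 (0,6) C  (was 0)
#9 (0,5) C  (was 6)
#10 (3,4) H  (was 4)
#11 (2,0) H  (was 0)
#12 (3,4) H  (was 4)
#13 (0,5) H  (was 5)

COUNT = 6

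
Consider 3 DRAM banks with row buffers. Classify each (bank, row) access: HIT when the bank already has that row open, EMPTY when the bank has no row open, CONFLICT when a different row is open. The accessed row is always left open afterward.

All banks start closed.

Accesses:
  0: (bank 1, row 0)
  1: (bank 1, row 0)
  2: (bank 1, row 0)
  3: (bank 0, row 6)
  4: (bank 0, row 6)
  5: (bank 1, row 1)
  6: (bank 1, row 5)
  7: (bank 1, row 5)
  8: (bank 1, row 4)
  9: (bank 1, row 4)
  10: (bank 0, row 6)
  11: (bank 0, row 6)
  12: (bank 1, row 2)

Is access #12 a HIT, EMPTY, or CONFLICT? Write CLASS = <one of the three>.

CLASS = CONFLICT

step 0: bank1 None->0 [EMPTY]
step 1: bank1 0->0 [HIT]
step 2: bank1 0->0 [HIT]
step 3: bank0 None->6 [EMPTY]
step 4: bank0 6->6 [HIT]
step 5: bank1 0->1 [CONFLICT]
step 6: bank1 1->5 [CONFLICT]
step 7: bank1 5->5 [HIT]
step 8: bank1 5->4 [CONFLICT]
step 9: bank1 4->4 [HIT]
step 10: bank0 6->6 [HIT]
step 11: bank0 6->6 [HIT]
step 12: bank1 4->2 [CONFLICT]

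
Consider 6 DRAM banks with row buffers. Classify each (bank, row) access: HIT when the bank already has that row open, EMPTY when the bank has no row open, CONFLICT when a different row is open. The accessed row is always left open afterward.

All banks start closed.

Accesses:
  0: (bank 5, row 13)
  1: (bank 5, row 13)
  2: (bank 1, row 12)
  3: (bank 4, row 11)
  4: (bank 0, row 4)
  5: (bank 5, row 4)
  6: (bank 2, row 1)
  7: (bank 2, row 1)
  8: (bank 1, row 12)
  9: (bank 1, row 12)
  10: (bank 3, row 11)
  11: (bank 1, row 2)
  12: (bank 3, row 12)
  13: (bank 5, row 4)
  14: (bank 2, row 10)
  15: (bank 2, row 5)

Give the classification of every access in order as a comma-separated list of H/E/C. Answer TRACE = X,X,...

TRACE = E,H,E,E,E,C,E,H,H,H,E,C,C,H,C,C

  [0] b5 r13: no row ⇒ E
  [1] b5 r13: had r13 ⇒ H
  [2] b1 r12: no row ⇒ E
  [3] b4 r11: no row ⇒ E
  [4] b0 r4: no row ⇒ E
  [5] b5 r4: had r13 ⇒ C
  [6] b2 r1: no row ⇒ E
  [7] b2 r1: had r1 ⇒ H
  [8] b1 r12: had r12 ⇒ H
  [9] b1 r12: had r12 ⇒ H
  [10] b3 r11: no row ⇒ E
  [11] b1 r2: had r12 ⇒ C
  [12] b3 r12: had r11 ⇒ C
  [13] b5 r4: had r4 ⇒ H
  [14] b2 r10: had r1 ⇒ C
  [15] b2 r5: had r10 ⇒ C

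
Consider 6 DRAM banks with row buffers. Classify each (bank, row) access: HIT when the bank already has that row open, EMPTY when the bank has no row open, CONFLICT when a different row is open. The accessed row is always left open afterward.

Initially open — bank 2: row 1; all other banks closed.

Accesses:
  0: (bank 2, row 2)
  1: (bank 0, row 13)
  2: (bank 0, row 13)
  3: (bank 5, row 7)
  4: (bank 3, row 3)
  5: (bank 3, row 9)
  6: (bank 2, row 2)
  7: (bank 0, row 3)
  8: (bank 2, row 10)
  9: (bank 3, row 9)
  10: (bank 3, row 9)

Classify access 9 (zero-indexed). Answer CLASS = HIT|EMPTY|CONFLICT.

step 0: bank2 1->2 [CONFLICT]
step 1: bank0 None->13 [EMPTY]
step 2: bank0 13->13 [HIT]
step 3: bank5 None->7 [EMPTY]
step 4: bank3 None->3 [EMPTY]
step 5: bank3 3->9 [CONFLICT]
step 6: bank2 2->2 [HIT]
step 7: bank0 13->3 [CONFLICT]
step 8: bank2 2->10 [CONFLICT]
step 9: bank3 9->9 [HIT]
step 10: bank3 9->9 [HIT]

CLASS = HIT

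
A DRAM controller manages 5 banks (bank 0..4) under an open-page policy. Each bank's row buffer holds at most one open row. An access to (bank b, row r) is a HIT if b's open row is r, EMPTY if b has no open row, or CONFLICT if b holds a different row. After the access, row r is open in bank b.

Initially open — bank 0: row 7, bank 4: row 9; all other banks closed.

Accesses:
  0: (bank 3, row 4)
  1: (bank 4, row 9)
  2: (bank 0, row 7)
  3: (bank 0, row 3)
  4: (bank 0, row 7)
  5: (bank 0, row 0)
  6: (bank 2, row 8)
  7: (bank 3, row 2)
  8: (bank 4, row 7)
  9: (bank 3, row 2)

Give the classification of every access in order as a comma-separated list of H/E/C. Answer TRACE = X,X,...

  [0] b3 r4: no row ⇒ E
  [1] b4 r9: had r9 ⇒ H
  [2] b0 r7: had r7 ⇒ H
  [3] b0 r3: had r7 ⇒ C
  [4] b0 r7: had r3 ⇒ C
  [5] b0 r0: had r7 ⇒ C
  [6] b2 r8: no row ⇒ E
  [7] b3 r2: had r4 ⇒ C
  [8] b4 r7: had r9 ⇒ C
  [9] b3 r2: had r2 ⇒ H

TRACE = E,H,H,C,C,C,E,C,C,H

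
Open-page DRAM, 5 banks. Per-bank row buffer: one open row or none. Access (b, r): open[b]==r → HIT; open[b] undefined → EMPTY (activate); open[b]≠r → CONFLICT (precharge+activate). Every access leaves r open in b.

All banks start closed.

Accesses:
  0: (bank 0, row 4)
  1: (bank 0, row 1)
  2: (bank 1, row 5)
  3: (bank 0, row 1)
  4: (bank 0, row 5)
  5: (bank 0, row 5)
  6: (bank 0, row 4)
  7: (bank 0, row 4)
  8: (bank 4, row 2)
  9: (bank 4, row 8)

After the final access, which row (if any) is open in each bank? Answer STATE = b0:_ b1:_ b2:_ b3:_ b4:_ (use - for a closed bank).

STATE = b0:4 b1:5 b2:- b3:- b4:8

  [0] b0 r4: no row ⇒ E
  [1] b0 r1: had r4 ⇒ C
  [2] b1 r5: no row ⇒ E
  [3] b0 r1: had r1 ⇒ H
  [4] b0 r5: had r1 ⇒ C
  [5] b0 r5: had r5 ⇒ H
  [6] b0 r4: had r5 ⇒ C
  [7] b0 r4: had r4 ⇒ H
  [8] b4 r2: no row ⇒ E
  [9] b4 r8: had r2 ⇒ C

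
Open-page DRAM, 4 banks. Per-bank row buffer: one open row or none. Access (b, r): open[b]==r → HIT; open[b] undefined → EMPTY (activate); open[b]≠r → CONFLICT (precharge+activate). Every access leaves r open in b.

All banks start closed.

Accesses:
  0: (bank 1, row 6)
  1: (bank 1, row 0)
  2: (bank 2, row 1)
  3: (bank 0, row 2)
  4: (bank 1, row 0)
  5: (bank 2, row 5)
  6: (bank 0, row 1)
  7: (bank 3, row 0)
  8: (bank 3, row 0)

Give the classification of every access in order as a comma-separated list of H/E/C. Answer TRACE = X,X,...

TRACE = E,C,E,E,H,C,C,E,H

0: bank 1 row 6 — prev None → EMPTY
1: bank 1 row 0 — prev 6 → CONFLICT
2: bank 2 row 1 — prev None → EMPTY
3: bank 0 row 2 — prev None → EMPTY
4: bank 1 row 0 — prev 0 → HIT
5: bank 2 row 5 — prev 1 → CONFLICT
6: bank 0 row 1 — prev 2 → CONFLICT
7: bank 3 row 0 — prev None → EMPTY
8: bank 3 row 0 — prev 0 → HIT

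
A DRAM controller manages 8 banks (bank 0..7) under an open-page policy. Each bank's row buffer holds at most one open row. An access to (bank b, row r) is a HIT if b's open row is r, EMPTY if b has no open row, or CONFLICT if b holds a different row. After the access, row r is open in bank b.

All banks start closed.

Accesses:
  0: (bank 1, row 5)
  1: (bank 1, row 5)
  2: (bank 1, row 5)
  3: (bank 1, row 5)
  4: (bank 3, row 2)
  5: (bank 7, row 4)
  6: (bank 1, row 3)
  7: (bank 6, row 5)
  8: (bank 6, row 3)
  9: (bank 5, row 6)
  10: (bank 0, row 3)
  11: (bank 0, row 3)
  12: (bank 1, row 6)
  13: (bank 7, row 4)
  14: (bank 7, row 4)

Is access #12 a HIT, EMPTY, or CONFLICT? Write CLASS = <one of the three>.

CLASS = CONFLICT

0: bank 1 row 5 — prev None → EMPTY
1: bank 1 row 5 — prev 5 → HIT
2: bank 1 row 5 — prev 5 → HIT
3: bank 1 row 5 — prev 5 → HIT
4: bank 3 row 2 — prev None → EMPTY
5: bank 7 row 4 — prev None → EMPTY
6: bank 1 row 3 — prev 5 → CONFLICT
7: bank 6 row 5 — prev None → EMPTY
8: bank 6 row 3 — prev 5 → CONFLICT
9: bank 5 row 6 — prev None → EMPTY
10: bank 0 row 3 — prev None → EMPTY
11: bank 0 row 3 — prev 3 → HIT
12: bank 1 row 6 — prev 3 → CONFLICT
13: bank 7 row 4 — prev 4 → HIT
14: bank 7 row 4 — prev 4 → HIT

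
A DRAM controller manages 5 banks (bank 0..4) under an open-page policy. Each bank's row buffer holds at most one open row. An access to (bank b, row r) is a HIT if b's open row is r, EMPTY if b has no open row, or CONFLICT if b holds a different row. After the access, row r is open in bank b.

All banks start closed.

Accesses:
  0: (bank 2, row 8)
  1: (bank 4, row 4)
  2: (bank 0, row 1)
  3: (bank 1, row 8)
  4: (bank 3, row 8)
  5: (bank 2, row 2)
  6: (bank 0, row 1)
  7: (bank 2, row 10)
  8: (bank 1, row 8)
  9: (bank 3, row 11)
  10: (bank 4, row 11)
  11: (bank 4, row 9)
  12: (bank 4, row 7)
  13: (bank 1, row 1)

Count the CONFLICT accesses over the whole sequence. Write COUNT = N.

0: bank 2 row 8 — prev None → EMPTY
1: bank 4 row 4 — prev None → EMPTY
2: bank 0 row 1 — prev None → EMPTY
3: bank 1 row 8 — prev None → EMPTY
4: bank 3 row 8 — prev None → EMPTY
5: bank 2 row 2 — prev 8 → CONFLICT
6: bank 0 row 1 — prev 1 → HIT
7: bank 2 row 10 — prev 2 → CONFLICT
8: bank 1 row 8 — prev 8 → HIT
9: bank 3 row 11 — prev 8 → CONFLICT
10: bank 4 row 11 — prev 4 → CONFLICT
11: bank 4 row 9 — prev 11 → CONFLICT
12: bank 4 row 7 — prev 9 → CONFLICT
13: bank 1 row 1 — prev 8 → CONFLICT

COUNT = 7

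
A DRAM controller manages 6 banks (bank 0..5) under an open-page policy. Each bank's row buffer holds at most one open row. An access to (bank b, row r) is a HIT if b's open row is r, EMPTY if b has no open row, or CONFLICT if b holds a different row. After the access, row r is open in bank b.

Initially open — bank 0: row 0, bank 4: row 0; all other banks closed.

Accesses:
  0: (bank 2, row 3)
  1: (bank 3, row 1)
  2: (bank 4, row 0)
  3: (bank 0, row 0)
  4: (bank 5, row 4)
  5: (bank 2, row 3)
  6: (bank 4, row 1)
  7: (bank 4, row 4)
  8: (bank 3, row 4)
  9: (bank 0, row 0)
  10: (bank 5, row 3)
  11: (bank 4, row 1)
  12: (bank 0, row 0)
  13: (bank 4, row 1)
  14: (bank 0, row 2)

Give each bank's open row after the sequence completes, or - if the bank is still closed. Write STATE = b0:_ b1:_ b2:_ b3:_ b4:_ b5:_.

0: bank 2 row 3 — prev None → EMPTY
1: bank 3 row 1 — prev None → EMPTY
2: bank 4 row 0 — prev 0 → HIT
3: bank 0 row 0 — prev 0 → HIT
4: bank 5 row 4 — prev None → EMPTY
5: bank 2 row 3 — prev 3 → HIT
6: bank 4 row 1 — prev 0 → CONFLICT
7: bank 4 row 4 — prev 1 → CONFLICT
8: bank 3 row 4 — prev 1 → CONFLICT
9: bank 0 row 0 — prev 0 → HIT
10: bank 5 row 3 — prev 4 → CONFLICT
11: bank 4 row 1 — prev 4 → CONFLICT
12: bank 0 row 0 — prev 0 → HIT
13: bank 4 row 1 — prev 1 → HIT
14: bank 0 row 2 — prev 0 → CONFLICT

STATE = b0:2 b1:- b2:3 b3:4 b4:1 b5:3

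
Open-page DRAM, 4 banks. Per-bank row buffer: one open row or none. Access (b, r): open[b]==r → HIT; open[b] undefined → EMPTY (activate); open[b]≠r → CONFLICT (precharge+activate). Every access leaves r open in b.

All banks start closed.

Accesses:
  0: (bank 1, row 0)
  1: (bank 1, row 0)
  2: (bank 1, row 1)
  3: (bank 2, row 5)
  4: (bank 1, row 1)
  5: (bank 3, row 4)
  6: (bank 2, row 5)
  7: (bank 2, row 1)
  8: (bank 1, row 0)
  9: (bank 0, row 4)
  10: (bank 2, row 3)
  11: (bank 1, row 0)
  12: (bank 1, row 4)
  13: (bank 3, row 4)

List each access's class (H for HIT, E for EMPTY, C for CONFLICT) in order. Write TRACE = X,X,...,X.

  [0] b1 r0: no row ⇒ E
  [1] b1 r0: had r0 ⇒ H
  [2] b1 r1: had r0 ⇒ C
  [3] b2 r5: no row ⇒ E
  [4] b1 r1: had r1 ⇒ H
  [5] b3 r4: no row ⇒ E
  [6] b2 r5: had r5 ⇒ H
  [7] b2 r1: had r5 ⇒ C
  [8] b1 r0: had r1 ⇒ C
  [9] b0 r4: no row ⇒ E
  [10] b2 r3: had r1 ⇒ C
  [11] b1 r0: had r0 ⇒ H
  [12] b1 r4: had r0 ⇒ C
  [13] b3 r4: had r4 ⇒ H

TRACE = E,H,C,E,H,E,H,C,C,E,C,H,C,H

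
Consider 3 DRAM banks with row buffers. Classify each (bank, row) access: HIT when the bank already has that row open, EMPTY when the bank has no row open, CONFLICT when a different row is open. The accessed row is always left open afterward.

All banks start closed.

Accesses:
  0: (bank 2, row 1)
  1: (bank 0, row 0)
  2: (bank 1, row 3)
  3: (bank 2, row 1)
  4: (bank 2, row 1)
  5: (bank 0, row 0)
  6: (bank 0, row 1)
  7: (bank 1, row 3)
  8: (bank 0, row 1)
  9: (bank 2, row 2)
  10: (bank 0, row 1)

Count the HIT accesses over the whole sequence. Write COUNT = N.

COUNT = 6

#0 (2,1) E
#1 (0,0) E
#2 (1,3) E
#3 (2,1) H  (was 1)
#4 (2,1) H  (was 1)
#5 (0,0) H  (was 0)
#6 (0,1) C  (was 0)
#7 (1,3) H  (was 3)
#8 (0,1) H  (was 1)
#9 (2,2) C  (was 1)
#10 (0,1) H  (was 1)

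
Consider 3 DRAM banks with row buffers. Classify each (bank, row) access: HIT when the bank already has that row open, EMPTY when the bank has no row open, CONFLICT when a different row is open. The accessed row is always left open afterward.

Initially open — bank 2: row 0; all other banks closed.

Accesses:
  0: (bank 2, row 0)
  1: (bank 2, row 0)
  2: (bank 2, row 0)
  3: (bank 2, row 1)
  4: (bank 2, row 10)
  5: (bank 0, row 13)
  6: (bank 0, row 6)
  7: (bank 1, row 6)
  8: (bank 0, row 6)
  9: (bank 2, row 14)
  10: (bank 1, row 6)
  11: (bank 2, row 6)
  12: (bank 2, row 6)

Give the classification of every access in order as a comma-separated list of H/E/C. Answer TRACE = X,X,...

#0 (2,0) H  (was 0)
#1 (2,0) H  (was 0)
#2 (2,0) H  (was 0)
#3 (2,1) C  (was 0)
#4 (2,10) C  (was 1)
#5 (0,13) E
#6 (0,6) C  (was 13)
#7 (1,6) E
#8 (0,6) H  (was 6)
#9 (2,14) C  (was 10)
#10 (1,6) H  (was 6)
#11 (2,6) C  (was 14)
#12 (2,6) H  (was 6)

TRACE = H,H,H,C,C,E,C,E,H,C,H,C,H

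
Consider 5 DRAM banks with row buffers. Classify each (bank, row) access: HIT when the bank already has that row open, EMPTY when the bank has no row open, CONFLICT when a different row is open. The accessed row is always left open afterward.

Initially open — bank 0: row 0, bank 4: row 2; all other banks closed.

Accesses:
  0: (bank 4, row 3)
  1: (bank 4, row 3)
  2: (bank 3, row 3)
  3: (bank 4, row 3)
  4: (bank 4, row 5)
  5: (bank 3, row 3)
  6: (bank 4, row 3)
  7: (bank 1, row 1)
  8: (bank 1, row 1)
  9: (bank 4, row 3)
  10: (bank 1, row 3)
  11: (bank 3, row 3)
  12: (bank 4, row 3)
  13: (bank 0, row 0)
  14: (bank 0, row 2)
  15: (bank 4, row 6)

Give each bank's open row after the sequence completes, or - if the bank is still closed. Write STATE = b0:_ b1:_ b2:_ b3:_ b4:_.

0: bank 4 row 3 — prev 2 → CONFLICT
1: bank 4 row 3 — prev 3 → HIT
2: bank 3 row 3 — prev None → EMPTY
3: bank 4 row 3 — prev 3 → HIT
4: bank 4 row 5 — prev 3 → CONFLICT
5: bank 3 row 3 — prev 3 → HIT
6: bank 4 row 3 — prev 5 → CONFLICT
7: bank 1 row 1 — prev None → EMPTY
8: bank 1 row 1 — prev 1 → HIT
9: bank 4 row 3 — prev 3 → HIT
10: bank 1 row 3 — prev 1 → CONFLICT
11: bank 3 row 3 — prev 3 → HIT
12: bank 4 row 3 — prev 3 → HIT
13: bank 0 row 0 — prev 0 → HIT
14: bank 0 row 2 — prev 0 → CONFLICT
15: bank 4 row 6 — prev 3 → CONFLICT

STATE = b0:2 b1:3 b2:- b3:3 b4:6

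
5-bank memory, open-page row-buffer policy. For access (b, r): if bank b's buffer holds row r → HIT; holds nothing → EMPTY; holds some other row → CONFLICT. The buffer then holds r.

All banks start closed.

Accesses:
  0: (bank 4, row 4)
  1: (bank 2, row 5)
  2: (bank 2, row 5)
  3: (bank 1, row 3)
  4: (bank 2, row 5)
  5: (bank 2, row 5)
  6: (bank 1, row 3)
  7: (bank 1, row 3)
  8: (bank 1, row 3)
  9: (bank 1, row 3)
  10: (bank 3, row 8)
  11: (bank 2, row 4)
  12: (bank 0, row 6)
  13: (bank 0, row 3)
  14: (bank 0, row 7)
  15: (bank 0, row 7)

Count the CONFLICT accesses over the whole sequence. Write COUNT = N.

  [0] b4 r4: no row ⇒ E
  [1] b2 r5: no row ⇒ E
  [2] b2 r5: had r5 ⇒ H
  [3] b1 r3: no row ⇒ E
  [4] b2 r5: had r5 ⇒ H
  [5] b2 r5: had r5 ⇒ H
  [6] b1 r3: had r3 ⇒ H
  [7] b1 r3: had r3 ⇒ H
  [8] b1 r3: had r3 ⇒ H
  [9] b1 r3: had r3 ⇒ H
  [10] b3 r8: no row ⇒ E
  [11] b2 r4: had r5 ⇒ C
  [12] b0 r6: no row ⇒ E
  [13] b0 r3: had r6 ⇒ C
  [14] b0 r7: had r3 ⇒ C
  [15] b0 r7: had r7 ⇒ H

COUNT = 3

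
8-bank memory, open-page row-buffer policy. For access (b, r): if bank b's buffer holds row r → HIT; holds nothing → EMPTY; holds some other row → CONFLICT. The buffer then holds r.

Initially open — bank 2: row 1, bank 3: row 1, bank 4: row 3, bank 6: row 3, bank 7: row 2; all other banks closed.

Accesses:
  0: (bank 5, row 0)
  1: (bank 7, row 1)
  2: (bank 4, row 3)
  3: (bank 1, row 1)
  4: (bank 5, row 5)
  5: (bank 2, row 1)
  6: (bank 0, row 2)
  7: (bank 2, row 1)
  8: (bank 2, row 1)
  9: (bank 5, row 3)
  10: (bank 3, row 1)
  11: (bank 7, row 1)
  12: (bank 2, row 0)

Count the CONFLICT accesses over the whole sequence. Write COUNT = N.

COUNT = 4

step 0: bank5 None->0 [EMPTY]
step 1: bank7 2->1 [CONFLICT]
step 2: bank4 3->3 [HIT]
step 3: bank1 None->1 [EMPTY]
step 4: bank5 0->5 [CONFLICT]
step 5: bank2 1->1 [HIT]
step 6: bank0 None->2 [EMPTY]
step 7: bank2 1->1 [HIT]
step 8: bank2 1->1 [HIT]
step 9: bank5 5->3 [CONFLICT]
step 10: bank3 1->1 [HIT]
step 11: bank7 1->1 [HIT]
step 12: bank2 1->0 [CONFLICT]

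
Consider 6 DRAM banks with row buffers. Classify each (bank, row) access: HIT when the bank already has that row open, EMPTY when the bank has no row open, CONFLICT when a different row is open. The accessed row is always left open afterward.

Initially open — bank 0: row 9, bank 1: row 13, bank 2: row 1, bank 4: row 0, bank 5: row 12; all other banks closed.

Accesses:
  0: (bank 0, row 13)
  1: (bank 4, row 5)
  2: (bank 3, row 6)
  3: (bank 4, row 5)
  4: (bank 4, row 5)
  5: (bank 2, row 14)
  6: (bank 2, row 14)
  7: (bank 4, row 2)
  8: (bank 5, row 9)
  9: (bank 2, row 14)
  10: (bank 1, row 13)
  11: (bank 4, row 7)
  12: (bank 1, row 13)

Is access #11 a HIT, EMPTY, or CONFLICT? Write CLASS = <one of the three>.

#0 (0,13) C  (was 9)
#1 (4,5) C  (was 0)
#2 (3,6) E
#3 (4,5) H  (was 5)
#4 (4,5) H  (was 5)
#5 (2,14) C  (was 1)
#6 (2,14) H  (was 14)
#7 (4,2) C  (was 5)
#8 (5,9) C  (was 12)
#9 (2,14) H  (was 14)
#10 (1,13) H  (was 13)
#11 (4,7) C  (was 2)
#12 (1,13) H  (was 13)

CLASS = CONFLICT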